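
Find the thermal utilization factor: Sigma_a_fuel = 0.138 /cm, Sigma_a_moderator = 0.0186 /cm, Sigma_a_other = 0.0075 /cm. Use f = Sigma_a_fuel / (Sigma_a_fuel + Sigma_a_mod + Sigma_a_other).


f = Sigma_a_fuel / (Sigma_a_fuel + Sigma_a_mod + Sigma_a_other)
f = 0.138 / (0.138 + 0.0186 + 0.0075)
f = 0.84095

0.84095


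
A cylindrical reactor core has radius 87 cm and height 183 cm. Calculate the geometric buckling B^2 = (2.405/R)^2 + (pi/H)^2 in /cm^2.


B^2 = (2.405/R)^2 + (pi/H)^2
B^2 = (2.405/87)^2 + (pi/183)^2
B^2 = 0.0010589 /cm^2

0.0010589


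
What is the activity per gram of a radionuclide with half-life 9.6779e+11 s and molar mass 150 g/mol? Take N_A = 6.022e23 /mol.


lambda = ln(2) / t_half = ln(2) / 9.6779e+11 = 7.162165e-13 /s
SA = lambda * N_A / M
SA = 7.162165e-13 * 6.022e23 / 150
SA = 2.8754e+09 Bq/g

2.8754e+09


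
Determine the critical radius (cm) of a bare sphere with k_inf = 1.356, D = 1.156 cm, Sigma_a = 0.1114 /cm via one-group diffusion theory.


L^2 = D / Sigma_a = 1.156 / 0.1114 = 10.37702 cm^2
B_m^2 = (k_inf - 1) / L^2 = (1.356 - 1) / 10.37702 = 0.03430657 /cm^2
For a bare sphere: B_g = pi/R, so R_c = pi / sqrt(B_m^2)
R_c = pi / sqrt(0.03430657) = 16.961 cm

16.961


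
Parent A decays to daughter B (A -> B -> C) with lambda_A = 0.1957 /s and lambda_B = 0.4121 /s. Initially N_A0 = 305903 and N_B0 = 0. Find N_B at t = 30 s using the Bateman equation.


N_B(t) = lambda_A * N_A0 / (lambda_B - lambda_A) * [exp(-lambda_A*t) - exp(-lambda_B*t)]
exp(-0.1957*30) = 0.002820052; exp(-0.4121*30) = 4.273831e-06
N_B = 0.1957 * 305903 / (0.4121 - 0.1957) * (0.002820052 - 4.273831e-06)
N_B = 778.96

778.96


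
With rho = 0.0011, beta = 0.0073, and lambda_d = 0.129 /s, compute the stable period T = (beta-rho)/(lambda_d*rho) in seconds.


T = (beta - rho) / (lambda_d * rho)
T = (0.0073 - 0.0011) / (0.129 * 0.0011)
T = 43.693 s

43.693


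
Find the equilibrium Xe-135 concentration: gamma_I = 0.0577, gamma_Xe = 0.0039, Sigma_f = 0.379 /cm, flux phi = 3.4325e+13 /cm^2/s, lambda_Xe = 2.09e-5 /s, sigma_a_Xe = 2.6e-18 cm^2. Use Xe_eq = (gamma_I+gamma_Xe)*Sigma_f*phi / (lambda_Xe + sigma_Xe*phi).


Xe_eq = (gamma_I + gamma_Xe) * Sigma_f * phi / (lambda_Xe + sigma_Xe * phi)
Numerator = (0.0577 + 0.0039) * 0.379 * 3.4325e+13 = 8.013652e+11
Denominator = 2.09e-5 + 2.6e-18 * 3.4325e+13 = 1.101450e-04
Xe_eq = 8.013652e+11 / 1.101450e-04 = 7.2755e+15 /cm^3

7.2755e+15


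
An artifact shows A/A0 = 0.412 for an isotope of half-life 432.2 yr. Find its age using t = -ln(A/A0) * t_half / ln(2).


lambda = ln(2) / t_half = ln(2) / 432.2 = 0.001603765 /yr
t = -ln(A/A0) / lambda
t = -ln(0.412) / 0.001603765
t = 552.91 yr

552.91


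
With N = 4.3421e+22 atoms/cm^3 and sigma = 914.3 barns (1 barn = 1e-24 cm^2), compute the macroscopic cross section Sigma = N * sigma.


Sigma = N * sigma_barns * 1e-24
Sigma = 4.3421e+22 * 914.3 * 1e-24
Sigma = 39.700 /cm

39.700


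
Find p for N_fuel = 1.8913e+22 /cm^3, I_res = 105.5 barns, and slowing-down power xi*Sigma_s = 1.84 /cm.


p = exp(-N * I * 1e-24 / (xi*Sigma_s))
p = exp(-1.8913e+22 * 105.5 * 1e-24 / 1.84)
p = 0.33810

0.33810


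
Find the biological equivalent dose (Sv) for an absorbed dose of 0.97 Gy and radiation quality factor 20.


H = D * Q
H = 0.97 * 20
H = 19.400 Sv

19.400


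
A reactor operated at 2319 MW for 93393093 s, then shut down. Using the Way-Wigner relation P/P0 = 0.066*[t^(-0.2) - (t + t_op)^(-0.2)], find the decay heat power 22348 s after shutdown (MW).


P/P0 = 0.066 * [t^(-0.2) - (t + t_op)^(-0.2)]
P/P0 = 0.066 * [22348^(-0.2) - (22348 + 93393093)^(-0.2)]
P/P0 = 0.066 * [0.1349436 - 0.02546339] = 0.007225694
P = 2319 * 0.007225694 = 16.756 MW

16.756


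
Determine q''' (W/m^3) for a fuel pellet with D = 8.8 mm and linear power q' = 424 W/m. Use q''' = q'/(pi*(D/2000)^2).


r = D / 2 / 1000 = 8.8 / 2 / 1000 = 0.0044 m
q''' = q' / (pi * r^2)
q''' = 424 / (pi * 0.0044^2)
q''' = 6.9712e+06 W/m^3

6.9712e+06


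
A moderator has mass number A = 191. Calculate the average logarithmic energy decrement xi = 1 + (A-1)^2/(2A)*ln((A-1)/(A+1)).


xi = 1 + (A-1)^2/(2A) * ln((A-1)/(A+1))
xi = 1 + (191-1)^2/(2*191) * ln((191-1)/(191 +1))
xi = 0.010435

0.010435


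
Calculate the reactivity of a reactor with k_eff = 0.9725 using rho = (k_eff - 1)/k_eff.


rho = (k_eff - 1) / k_eff
rho = (0.9725 - 1) / 0.9725
rho = -0.028278

-0.028278


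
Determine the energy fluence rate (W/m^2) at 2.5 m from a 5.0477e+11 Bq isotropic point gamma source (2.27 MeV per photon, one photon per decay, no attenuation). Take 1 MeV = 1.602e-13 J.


psi = A * E * 1.602e-13 / (4*pi*r^2)
psi = 5.0477e+11 * 2.27 * 1.602e-13 / (4*pi*2.5^2)
psi = 0.0023372 W/m^2

0.0023372


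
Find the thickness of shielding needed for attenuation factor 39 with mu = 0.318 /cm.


x = ln(factor) / mu
x = ln(39) / 0.318
x = 11.521 cm

11.521


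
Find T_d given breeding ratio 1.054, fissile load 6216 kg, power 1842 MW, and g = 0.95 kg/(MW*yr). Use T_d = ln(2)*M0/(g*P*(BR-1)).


Breeding gain G = BR - 1 = 1.054 - 1 = 0.054
Fissile production rate = g * P * G = 0.95 * 1842 * 0.054 = 94.4946 kg/yr
T_d = ln(2) * M0 / (g * P * G)
T_d = ln(2) * 6216 / 94.4946 = 45.596 yr

45.596


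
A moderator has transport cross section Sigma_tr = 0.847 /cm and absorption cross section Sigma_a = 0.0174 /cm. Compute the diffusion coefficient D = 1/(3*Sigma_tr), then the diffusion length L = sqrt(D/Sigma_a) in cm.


D = 1 / (3 * Sigma_tr) = 1 / (3 * 0.847) = 0.3935458 cm
L = sqrt(D / Sigma_a)
L = sqrt(0.3935458 / 0.0174)
L = 4.7558 cm

4.7558


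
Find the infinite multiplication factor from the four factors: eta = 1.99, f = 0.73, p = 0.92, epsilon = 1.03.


k_inf = eta * f * p * epsilon
k_inf = 1.99 * 0.73 * 0.92 * 1.03
k_inf = 1.3766

1.3766


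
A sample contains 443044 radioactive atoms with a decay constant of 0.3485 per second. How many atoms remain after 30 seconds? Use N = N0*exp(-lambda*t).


N = N0 * exp(-lambda * t)
N = 443044 * exp(-0.3485 * 30)
N = 12.761

12.761


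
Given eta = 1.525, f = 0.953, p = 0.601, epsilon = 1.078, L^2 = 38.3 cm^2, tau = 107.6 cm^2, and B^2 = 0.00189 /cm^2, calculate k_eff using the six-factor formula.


k_inf = eta*f*p*eps = 1.525*0.953*0.601*1.078 = 0.9415773
P_TNL = 1/(1 + L^2*B^2) = 1/(1 + 38.3*0.00189) = 0.9324992
P_FNL = exp(-B^2*tau) = exp(-0.00189*107.6) = 0.8159812
k_eff = k_inf * P_TNL * P_FNL = 0.9415773 * 0.9324992 * 0.8159812
k_eff = 0.71645

0.71645


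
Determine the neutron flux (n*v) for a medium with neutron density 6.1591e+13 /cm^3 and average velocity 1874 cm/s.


phi = n * v
phi = 6.1591e+13 * 1874
phi = 1.1542e+17 /cm^2/s

1.1542e+17


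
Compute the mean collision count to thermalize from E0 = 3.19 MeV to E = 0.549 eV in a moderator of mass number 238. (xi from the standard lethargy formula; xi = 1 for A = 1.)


xi = 1 + (A-1)^2/(2A)*ln((A-1)/(A+1)) = 0.008379872 (for A = 238)
n = ln(E0/E) / xi
n = ln(3.19e6 / 0.549) / 0.008379872
n = ln(5.810565e+06) / 0.008379872 = 1858.6

1858.6


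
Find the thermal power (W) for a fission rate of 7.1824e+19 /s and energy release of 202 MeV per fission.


P = fission_rate * E_MeV * 1.602e-13
P = 7.1824e+19 * 202 * 1.602e-13
P = 2.3243e+09 W

2.3243e+09


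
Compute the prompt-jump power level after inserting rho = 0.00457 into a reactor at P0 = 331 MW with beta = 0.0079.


P1/P0 = beta / (beta - rho)
P1/P0 = 0.0079 / (0.0079 - 0.00457) = 2.372372
P1 = 331 * 2.372372 = 785.26 MW

785.26


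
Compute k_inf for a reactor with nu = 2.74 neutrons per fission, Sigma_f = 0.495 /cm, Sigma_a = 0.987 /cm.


k_inf = nu * Sigma_f / Sigma_a
k_inf = 2.74 * 0.495 / 0.987
k_inf = 1.3742

1.3742


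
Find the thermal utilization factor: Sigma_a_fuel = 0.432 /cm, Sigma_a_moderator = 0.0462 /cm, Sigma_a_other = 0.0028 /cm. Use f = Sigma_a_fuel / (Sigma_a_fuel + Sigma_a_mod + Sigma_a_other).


f = Sigma_a_fuel / (Sigma_a_fuel + Sigma_a_mod + Sigma_a_other)
f = 0.432 / (0.432 + 0.0462 + 0.0028)
f = 0.89813

0.89813


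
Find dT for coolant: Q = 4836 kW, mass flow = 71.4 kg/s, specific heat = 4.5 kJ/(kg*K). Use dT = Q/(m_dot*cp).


dT = Q / (m_dot * cp)
dT = 4836 / (71.4 * 4.5)
dT = 15.051 C

15.051


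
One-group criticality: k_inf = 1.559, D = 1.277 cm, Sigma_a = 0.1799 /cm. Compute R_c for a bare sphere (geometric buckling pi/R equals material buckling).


L^2 = D / Sigma_a = 1.277 / 0.1799 = 7.098388 cm^2
B_m^2 = (k_inf - 1) / L^2 = (1.559 - 1) / 7.098388 = 0.07875027 /cm^2
For a bare sphere: B_g = pi/R, so R_c = pi / sqrt(B_m^2)
R_c = pi / sqrt(0.07875027) = 11.195 cm

11.195


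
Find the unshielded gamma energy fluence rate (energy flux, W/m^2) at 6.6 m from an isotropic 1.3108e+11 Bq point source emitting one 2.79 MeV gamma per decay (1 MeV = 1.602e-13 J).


psi = A * E * 1.602e-13 / (4*pi*r^2)
psi = 1.3108e+11 * 2.79 * 1.602e-13 / (4*pi*6.6^2)
psi = 1.0703e-04 W/m^2

1.0703e-04


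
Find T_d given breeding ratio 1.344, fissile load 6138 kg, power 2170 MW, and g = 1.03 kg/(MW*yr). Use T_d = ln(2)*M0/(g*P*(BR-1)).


Breeding gain G = BR - 1 = 1.344 - 1 = 0.344
Fissile production rate = g * P * G = 1.03 * 2170 * 0.344 = 768.8744 kg/yr
T_d = ln(2) * M0 / (g * P * G)
T_d = ln(2) * 6138 / 768.8744 = 5.5335 yr

5.5335


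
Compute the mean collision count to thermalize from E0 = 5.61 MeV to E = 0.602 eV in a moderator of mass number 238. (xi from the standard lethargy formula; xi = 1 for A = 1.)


xi = 1 + (A-1)^2/(2A)*ln((A-1)/(A+1)) = 0.008379872 (for A = 238)
n = ln(E0/E) / xi
n = ln(5.61e6 / 0.602) / 0.008379872
n = ln(9.318937e+06) / 0.008379872 = 1915.0

1915.0


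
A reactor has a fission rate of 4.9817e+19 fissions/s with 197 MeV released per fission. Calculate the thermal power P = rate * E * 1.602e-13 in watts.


P = fission_rate * E_MeV * 1.602e-13
P = 4.9817e+19 * 197 * 1.602e-13
P = 1.5722e+09 W

1.5722e+09


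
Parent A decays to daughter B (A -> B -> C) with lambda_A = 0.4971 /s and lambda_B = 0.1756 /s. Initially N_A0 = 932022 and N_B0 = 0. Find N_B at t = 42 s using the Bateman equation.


N_B(t) = lambda_A * N_A0 / (lambda_B - lambda_A) * [exp(-lambda_A*t) - exp(-lambda_B*t)]
exp(-0.4971*42) = 8.564716e-10; exp(-0.1756*42) = 6.266014e-04
N_B = 0.4971 * 932022 / (0.1756 - 0.4971) * (8.564716e-10 - 6.266014e-04)
N_B = 902.98

902.98


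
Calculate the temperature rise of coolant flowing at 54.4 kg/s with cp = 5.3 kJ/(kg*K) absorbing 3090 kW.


dT = Q / (m_dot * cp)
dT = 3090 / (54.4 * 5.3)
dT = 10.717 C

10.717


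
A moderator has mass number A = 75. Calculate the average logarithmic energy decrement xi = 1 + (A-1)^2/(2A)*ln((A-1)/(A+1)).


xi = 1 + (A-1)^2/(2A) * ln((A-1)/(A+1))
xi = 1 + (75-1)^2/(2*75) * ln((75-1)/(75 +1))
xi = 0.026431

0.026431


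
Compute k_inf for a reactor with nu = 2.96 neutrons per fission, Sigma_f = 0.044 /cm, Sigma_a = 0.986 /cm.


k_inf = nu * Sigma_f / Sigma_a
k_inf = 2.96 * 0.044 / 0.986
k_inf = 0.13209

0.13209


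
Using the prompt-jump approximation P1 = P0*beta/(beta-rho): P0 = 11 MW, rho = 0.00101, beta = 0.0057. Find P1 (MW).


P1/P0 = beta / (beta - rho)
P1/P0 = 0.0057 / (0.0057 - 0.00101) = 1.215352
P1 = 11 * 1.215352 = 13.369 MW

13.369


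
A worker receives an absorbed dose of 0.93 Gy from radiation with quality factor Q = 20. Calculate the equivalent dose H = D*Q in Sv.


H = D * Q
H = 0.93 * 20
H = 18.600 Sv

18.600


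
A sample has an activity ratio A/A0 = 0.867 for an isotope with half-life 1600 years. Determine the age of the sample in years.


lambda = ln(2) / t_half = ln(2) / 1600 = 4.332170e-04 /yr
t = -ln(A/A0) / lambda
t = -ln(0.867) / 4.332170e-04
t = 329.43 yr

329.43


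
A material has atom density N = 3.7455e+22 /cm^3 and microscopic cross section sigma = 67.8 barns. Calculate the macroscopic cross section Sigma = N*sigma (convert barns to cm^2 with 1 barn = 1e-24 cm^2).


Sigma = N * sigma_barns * 1e-24
Sigma = 3.7455e+22 * 67.8 * 1e-24
Sigma = 2.5394 /cm

2.5394


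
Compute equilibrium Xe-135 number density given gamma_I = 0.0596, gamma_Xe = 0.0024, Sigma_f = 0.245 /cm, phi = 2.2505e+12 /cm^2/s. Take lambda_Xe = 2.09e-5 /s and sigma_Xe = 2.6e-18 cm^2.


Xe_eq = (gamma_I + gamma_Xe) * Sigma_f * phi / (lambda_Xe + sigma_Xe * phi)
Numerator = (0.0596 + 0.0024) * 0.245 * 2.2505e+12 = 3.418510e+10
Denominator = 2.09e-5 + 2.6e-18 * 2.2505e+12 = 2.675130e-05
Xe_eq = 3.418510e+10 / 2.675130e-05 = 1.2779e+15 /cm^3

1.2779e+15


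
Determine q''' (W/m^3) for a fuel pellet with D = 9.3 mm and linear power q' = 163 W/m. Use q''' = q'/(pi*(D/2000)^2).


r = D / 2 / 1000 = 9.3 / 2 / 1000 = 0.00465 m
q''' = q' / (pi * r^2)
q''' = 163 / (pi * 0.00465^2)
q''' = 2.3996e+06 W/m^3

2.3996e+06


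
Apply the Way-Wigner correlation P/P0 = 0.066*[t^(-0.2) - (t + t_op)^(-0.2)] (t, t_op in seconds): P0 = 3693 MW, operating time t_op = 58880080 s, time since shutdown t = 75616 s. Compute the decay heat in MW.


P/P0 = 0.066 * [t^(-0.2) - (t + t_op)^(-0.2)]
P/P0 = 0.066 * [75616^(-0.2) - (75616 + 58880080)^(-0.2)]
P/P0 = 0.066 * [0.1057492 - 0.02791868] = 0.005136814
P = 3693 * 0.005136814 = 18.970 MW

18.970


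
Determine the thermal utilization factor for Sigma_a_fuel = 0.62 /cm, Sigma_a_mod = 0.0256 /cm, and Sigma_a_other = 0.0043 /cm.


f = Sigma_a_fuel / (Sigma_a_fuel + Sigma_a_mod + Sigma_a_other)
f = 0.62 / (0.62 + 0.0256 + 0.0043)
f = 0.95399

0.95399


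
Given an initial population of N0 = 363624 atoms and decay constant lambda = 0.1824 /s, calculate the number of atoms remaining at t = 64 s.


N = N0 * exp(-lambda * t)
N = 363624 * exp(-0.1824 * 64)
N = 3.0965

3.0965


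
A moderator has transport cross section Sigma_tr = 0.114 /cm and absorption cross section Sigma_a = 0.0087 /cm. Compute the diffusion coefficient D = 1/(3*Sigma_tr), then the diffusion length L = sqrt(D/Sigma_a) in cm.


D = 1 / (3 * Sigma_tr) = 1 / (3 * 0.114) = 2.923977 cm
L = sqrt(D / Sigma_a)
L = sqrt(2.923977 / 0.0087)
L = 18.333 cm

18.333


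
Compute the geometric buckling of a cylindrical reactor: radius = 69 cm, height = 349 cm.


B^2 = (2.405/R)^2 + (pi/H)^2
B^2 = (2.405/69)^2 + (pi/349)^2
B^2 = 0.0012959 /cm^2

0.0012959


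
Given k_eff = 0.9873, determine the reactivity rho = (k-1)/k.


rho = (k_eff - 1) / k_eff
rho = (0.9873 - 1) / 0.9873
rho = -0.012863

-0.012863


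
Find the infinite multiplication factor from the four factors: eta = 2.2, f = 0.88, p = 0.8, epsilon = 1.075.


k_inf = eta * f * p * epsilon
k_inf = 2.2 * 0.88 * 0.8 * 1.075
k_inf = 1.6650

1.6650


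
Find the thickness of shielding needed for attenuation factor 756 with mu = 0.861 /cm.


x = ln(factor) / mu
x = ln(756) / 0.861
x = 7.6981 cm

7.6981


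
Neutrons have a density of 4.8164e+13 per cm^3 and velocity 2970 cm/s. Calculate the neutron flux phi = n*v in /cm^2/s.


phi = n * v
phi = 4.8164e+13 * 2970
phi = 1.4305e+17 /cm^2/s

1.4305e+17


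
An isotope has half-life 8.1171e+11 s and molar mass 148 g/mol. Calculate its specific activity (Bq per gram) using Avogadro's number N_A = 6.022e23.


lambda = ln(2) / t_half = ln(2) / 8.1171e+11 = 8.539345e-13 /s
SA = lambda * N_A / M
SA = 8.539345e-13 * 6.022e23 / 148
SA = 3.4746e+09 Bq/g

3.4746e+09


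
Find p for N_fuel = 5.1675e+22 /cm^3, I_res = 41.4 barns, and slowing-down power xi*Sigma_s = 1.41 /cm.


p = exp(-N * I * 1e-24 / (xi*Sigma_s))
p = exp(-5.1675e+22 * 41.4 * 1e-24 / 1.41)
p = 0.21931

0.21931


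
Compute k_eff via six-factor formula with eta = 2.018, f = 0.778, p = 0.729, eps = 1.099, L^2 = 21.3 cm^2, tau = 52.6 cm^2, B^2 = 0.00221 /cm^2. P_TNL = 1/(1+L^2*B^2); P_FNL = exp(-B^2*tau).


k_inf = eta*f*p*eps = 2.018*0.778*0.729*1.099 = 1.257842
P_TNL = 1/(1 + L^2*B^2) = 1/(1 + 21.3*0.00221) = 0.9550432
P_FNL = exp(-B^2*tau) = exp(-0.00221*52.6) = 0.8902562
k_eff = k_inf * P_TNL * P_FNL = 1.257842 * 0.9550432 * 0.8902562
k_eff = 1.0695

1.0695


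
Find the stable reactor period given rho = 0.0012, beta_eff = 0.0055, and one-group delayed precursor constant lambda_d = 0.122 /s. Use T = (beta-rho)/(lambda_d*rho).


T = (beta - rho) / (lambda_d * rho)
T = (0.0055 - 0.0012) / (0.122 * 0.0012)
T = 29.372 s

29.372


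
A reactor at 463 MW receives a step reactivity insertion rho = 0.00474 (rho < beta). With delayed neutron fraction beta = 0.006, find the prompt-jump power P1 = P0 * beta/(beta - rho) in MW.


P1/P0 = beta / (beta - rho)
P1/P0 = 0.006 / (0.006 - 0.00474) = 4.761905
P1 = 463 * 4.761905 = 2204.8 MW

2204.8


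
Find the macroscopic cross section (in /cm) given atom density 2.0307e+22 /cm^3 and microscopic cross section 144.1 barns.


Sigma = N * sigma_barns * 1e-24
Sigma = 2.0307e+22 * 144.1 * 1e-24
Sigma = 2.9262 /cm

2.9262


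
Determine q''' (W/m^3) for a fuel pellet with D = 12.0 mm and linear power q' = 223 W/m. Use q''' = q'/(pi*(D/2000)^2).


r = D / 2 / 1000 = 12.0 / 2 / 1000 = 0.006 m
q''' = q' / (pi * r^2)
q''' = 223 / (pi * 0.006^2)
q''' = 1.9718e+06 W/m^3

1.9718e+06


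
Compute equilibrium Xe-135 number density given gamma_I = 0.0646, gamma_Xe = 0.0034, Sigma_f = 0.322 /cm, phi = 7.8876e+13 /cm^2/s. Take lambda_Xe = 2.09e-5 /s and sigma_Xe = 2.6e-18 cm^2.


Xe_eq = (gamma_I + gamma_Xe) * Sigma_f * phi / (lambda_Xe + sigma_Xe * phi)
Numerator = (0.0646 + 0.0034) * 0.322 * 7.8876e+13 = 1.727069e+12
Denominator = 2.09e-5 + 2.6e-18 * 7.8876e+13 = 2.259776e-04
Xe_eq = 1.727069e+12 / 2.259776e-04 = 7.6427e+15 /cm^3

7.6427e+15


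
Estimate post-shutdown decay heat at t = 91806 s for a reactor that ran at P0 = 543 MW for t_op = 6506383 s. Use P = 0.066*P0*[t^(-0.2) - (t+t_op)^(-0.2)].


P/P0 = 0.066 * [t^(-0.2) - (t + t_op)^(-0.2)]
P/P0 = 0.066 * [91806^(-0.2) - (91806 + 6506383)^(-0.2)]
P/P0 = 0.066 * [0.1017246 - 0.04326284] = 0.003858476
P = 543 * 0.003858476 = 2.0952 MW

2.0952


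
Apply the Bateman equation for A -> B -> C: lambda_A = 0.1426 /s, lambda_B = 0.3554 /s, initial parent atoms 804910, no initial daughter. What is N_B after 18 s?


N_B(t) = lambda_A * N_A0 / (lambda_B - lambda_A) * [exp(-lambda_A*t) - exp(-lambda_B*t)]
exp(-0.1426*18) = 0.07678085; exp(-0.3554*18) = 0.001666216
N_B = 0.1426 * 804910 / (0.3554 - 0.1426) * (0.07678085 - 0.001666216)
N_B = 40515

40515


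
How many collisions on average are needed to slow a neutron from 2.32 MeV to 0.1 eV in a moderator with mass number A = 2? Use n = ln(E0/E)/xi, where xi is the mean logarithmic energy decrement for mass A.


xi = 1 + (A-1)^2/(2A)*ln((A-1)/(A+1)) = 0.7253469 (for A = 2)
n = ln(E0/E) / xi
n = ln(2.32e6 / 0.1) / 0.7253469
n = ln(2.320000e+07) / 0.7253469 = 23.381

23.381


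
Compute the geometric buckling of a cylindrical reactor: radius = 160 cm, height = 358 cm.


B^2 = (2.405/R)^2 + (pi/H)^2
B^2 = (2.405/160)^2 + (pi/358)^2
B^2 = 3.0295e-04 /cm^2

3.0295e-04


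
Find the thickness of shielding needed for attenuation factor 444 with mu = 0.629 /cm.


x = ln(factor) / mu
x = ln(444) / 0.629
x = 9.6913 cm

9.6913


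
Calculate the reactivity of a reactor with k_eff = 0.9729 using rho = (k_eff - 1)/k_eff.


rho = (k_eff - 1) / k_eff
rho = (0.9729 - 1) / 0.9729
rho = -0.027855

-0.027855


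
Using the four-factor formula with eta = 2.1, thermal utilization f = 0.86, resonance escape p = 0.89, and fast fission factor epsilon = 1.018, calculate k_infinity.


k_inf = eta * f * p * epsilon
k_inf = 2.1 * 0.86 * 0.89 * 1.018
k_inf = 1.6363

1.6363


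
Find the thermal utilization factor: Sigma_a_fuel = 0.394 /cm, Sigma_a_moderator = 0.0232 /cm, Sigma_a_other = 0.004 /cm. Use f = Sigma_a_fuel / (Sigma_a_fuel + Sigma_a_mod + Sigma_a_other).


f = Sigma_a_fuel / (Sigma_a_fuel + Sigma_a_mod + Sigma_a_other)
f = 0.394 / (0.394 + 0.0232 + 0.004)
f = 0.93542

0.93542


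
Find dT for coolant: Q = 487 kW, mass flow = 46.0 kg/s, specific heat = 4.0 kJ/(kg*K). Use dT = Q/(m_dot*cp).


dT = Q / (m_dot * cp)
dT = 487 / (46.0 * 4.0)
dT = 2.6467 C

2.6467


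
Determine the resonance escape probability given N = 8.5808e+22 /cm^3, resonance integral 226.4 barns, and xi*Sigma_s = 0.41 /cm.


p = exp(-N * I * 1e-24 / (xi*Sigma_s))
p = exp(-8.5808e+22 * 226.4 * 1e-24 / 0.41)
p = 2.6420e-21

2.6420e-21


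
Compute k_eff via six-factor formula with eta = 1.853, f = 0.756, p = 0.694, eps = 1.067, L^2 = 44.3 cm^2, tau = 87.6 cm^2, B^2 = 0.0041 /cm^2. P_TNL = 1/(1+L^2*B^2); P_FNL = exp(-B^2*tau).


k_inf = eta*f*p*eps = 1.853*0.756*0.694*1.067 = 1.037340
P_TNL = 1/(1 + L^2*B^2) = 1/(1 + 44.3*0.0041) = 0.8462886
P_FNL = exp(-B^2*tau) = exp(-0.0041*87.6) = 0.6982626
k_eff = k_inf * P_TNL * P_FNL = 1.037340 * 0.8462886 * 0.6982626
k_eff = 0.61300

0.61300


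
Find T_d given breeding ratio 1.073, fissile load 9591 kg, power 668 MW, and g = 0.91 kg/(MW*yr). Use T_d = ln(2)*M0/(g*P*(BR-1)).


Breeding gain G = BR - 1 = 1.073 - 1 = 0.073
Fissile production rate = g * P * G = 0.91 * 668 * 0.073 = 44.37524 kg/yr
T_d = ln(2) * M0 / (g * P * G)
T_d = ln(2) * 9591 / 44.37524 = 149.81 yr

149.81


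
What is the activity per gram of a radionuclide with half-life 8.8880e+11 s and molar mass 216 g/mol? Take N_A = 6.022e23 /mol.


lambda = ln(2) / t_half = ln(2) / 8.8880e+11 = 7.798686e-13 /s
SA = lambda * N_A / M
SA = 7.798686e-13 * 6.022e23 / 216
SA = 2.1742e+09 Bq/g

2.1742e+09


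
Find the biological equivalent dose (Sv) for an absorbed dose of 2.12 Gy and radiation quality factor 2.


H = D * Q
H = 2.12 * 2
H = 4.2400 Sv

4.2400


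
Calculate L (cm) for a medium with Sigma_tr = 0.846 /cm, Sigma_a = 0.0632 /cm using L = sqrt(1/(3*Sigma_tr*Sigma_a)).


D = 1 / (3 * Sigma_tr) = 1 / (3 * 0.846) = 0.3940110 cm
L = sqrt(D / Sigma_a)
L = sqrt(0.3940110 / 0.0632)
L = 2.4969 cm

2.4969


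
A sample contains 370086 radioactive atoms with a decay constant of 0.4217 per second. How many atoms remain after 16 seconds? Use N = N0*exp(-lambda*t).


N = N0 * exp(-lambda * t)
N = 370086 * exp(-0.4217 * 16)
N = 434.54

434.54


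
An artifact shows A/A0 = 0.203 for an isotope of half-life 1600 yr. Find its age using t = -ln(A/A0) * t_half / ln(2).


lambda = ln(2) / t_half = ln(2) / 1600 = 4.332170e-04 /yr
t = -ln(A/A0) / lambda
t = -ln(0.203) / 4.332170e-04
t = 3680.7 yr

3680.7


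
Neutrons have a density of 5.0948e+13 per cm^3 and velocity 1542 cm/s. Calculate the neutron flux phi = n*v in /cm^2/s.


phi = n * v
phi = 5.0948e+13 * 1542
phi = 7.8562e+16 /cm^2/s

7.8562e+16


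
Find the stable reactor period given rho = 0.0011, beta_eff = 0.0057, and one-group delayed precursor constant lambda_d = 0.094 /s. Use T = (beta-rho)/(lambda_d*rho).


T = (beta - rho) / (lambda_d * rho)
T = (0.0057 - 0.0011) / (0.094 * 0.0011)
T = 44.487 s

44.487


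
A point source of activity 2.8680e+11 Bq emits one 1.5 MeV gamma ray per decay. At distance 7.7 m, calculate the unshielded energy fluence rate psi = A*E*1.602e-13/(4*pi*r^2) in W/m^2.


psi = A * E * 1.602e-13 / (4*pi*r^2)
psi = 2.8680e+11 * 1.5 * 1.602e-13 / (4*pi*7.7^2)
psi = 9.2500e-05 W/m^2

9.2500e-05


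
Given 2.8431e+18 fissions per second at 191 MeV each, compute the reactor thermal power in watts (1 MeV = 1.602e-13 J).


P = fission_rate * E_MeV * 1.602e-13
P = 2.8431e+18 * 191 * 1.602e-13
P = 8.6994e+07 W

8.6994e+07


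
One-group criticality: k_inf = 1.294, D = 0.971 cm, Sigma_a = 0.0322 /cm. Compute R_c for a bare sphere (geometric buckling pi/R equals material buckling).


L^2 = D / Sigma_a = 0.971 / 0.0322 = 30.15528 cm^2
B_m^2 = (k_inf - 1) / L^2 = (1.294 - 1) / 30.15528 = 0.009749536 /cm^2
For a bare sphere: B_g = pi/R, so R_c = pi / sqrt(B_m^2)
R_c = pi / sqrt(0.009749536) = 31.817 cm

31.817


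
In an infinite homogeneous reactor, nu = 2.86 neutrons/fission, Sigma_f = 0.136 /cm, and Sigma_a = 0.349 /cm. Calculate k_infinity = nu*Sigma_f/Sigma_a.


k_inf = nu * Sigma_f / Sigma_a
k_inf = 2.86 * 0.136 / 0.349
k_inf = 1.1145

1.1145


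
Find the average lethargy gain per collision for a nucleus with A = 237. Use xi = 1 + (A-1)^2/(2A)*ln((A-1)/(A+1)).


xi = 1 + (A-1)^2/(2A) * ln((A-1)/(A+1))
xi = 1 + (237-1)^2/(2*237) * ln((237-1)/(237 +1))
xi = 0.0084151

0.0084151


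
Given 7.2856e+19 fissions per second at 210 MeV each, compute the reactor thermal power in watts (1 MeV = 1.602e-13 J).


P = fission_rate * E_MeV * 1.602e-13
P = 7.2856e+19 * 210 * 1.602e-13
P = 2.4510e+09 W

2.4510e+09


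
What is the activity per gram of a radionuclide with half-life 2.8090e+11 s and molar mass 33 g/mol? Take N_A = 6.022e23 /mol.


lambda = ln(2) / t_half = ln(2) / 2.8090e+11 = 2.467594e-12 /s
SA = lambda * N_A / M
SA = 2.467594e-12 * 6.022e23 / 33
SA = 4.5030e+10 Bq/g

4.5030e+10


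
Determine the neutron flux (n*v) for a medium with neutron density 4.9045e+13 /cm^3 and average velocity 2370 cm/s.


phi = n * v
phi = 4.9045e+13 * 2370
phi = 1.1624e+17 /cm^2/s

1.1624e+17


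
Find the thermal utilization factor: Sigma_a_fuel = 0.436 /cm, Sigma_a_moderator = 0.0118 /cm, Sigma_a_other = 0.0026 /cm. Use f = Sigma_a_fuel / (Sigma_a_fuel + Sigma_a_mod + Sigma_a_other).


f = Sigma_a_fuel / (Sigma_a_fuel + Sigma_a_mod + Sigma_a_other)
f = 0.436 / (0.436 + 0.0118 + 0.0026)
f = 0.96803

0.96803


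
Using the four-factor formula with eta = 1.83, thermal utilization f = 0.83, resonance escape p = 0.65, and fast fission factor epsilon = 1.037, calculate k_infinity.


k_inf = eta * f * p * epsilon
k_inf = 1.83 * 0.83 * 0.65 * 1.037
k_inf = 1.0238

1.0238


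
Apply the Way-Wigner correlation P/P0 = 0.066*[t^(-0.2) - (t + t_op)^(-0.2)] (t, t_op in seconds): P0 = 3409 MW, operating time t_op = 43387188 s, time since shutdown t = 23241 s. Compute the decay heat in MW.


P/P0 = 0.066 * [t^(-0.2) - (t + t_op)^(-0.2)]
P/P0 = 0.066 * [23241^(-0.2) - (23241 + 43387188)^(-0.2)]
P/P0 = 0.066 * [0.1338903 - 0.02968118] = 0.006877802
P = 3409 * 0.006877802 = 23.446 MW

23.446


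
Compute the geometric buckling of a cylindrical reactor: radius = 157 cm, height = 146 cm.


B^2 = (2.405/R)^2 + (pi/H)^2
B^2 = (2.405/157)^2 + (pi/146)^2
B^2 = 6.9767e-04 /cm^2

6.9767e-04


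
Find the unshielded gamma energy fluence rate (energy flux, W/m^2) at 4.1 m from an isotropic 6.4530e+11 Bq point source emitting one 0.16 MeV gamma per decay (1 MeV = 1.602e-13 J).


psi = A * E * 1.602e-13 / (4*pi*r^2)
psi = 6.4530e+11 * 0.16 * 1.602e-13 / (4*pi*4.1^2)
psi = 7.8301e-05 W/m^2

7.8301e-05


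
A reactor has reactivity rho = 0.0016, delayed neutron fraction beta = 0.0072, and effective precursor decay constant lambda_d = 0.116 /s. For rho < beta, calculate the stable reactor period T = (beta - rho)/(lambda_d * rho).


T = (beta - rho) / (lambda_d * rho)
T = (0.0072 - 0.0016) / (0.116 * 0.0016)
T = 30.172 s

30.172


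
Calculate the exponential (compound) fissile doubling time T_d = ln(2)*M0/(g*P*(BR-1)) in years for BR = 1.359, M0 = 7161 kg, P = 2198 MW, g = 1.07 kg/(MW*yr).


Breeding gain G = BR - 1 = 1.359 - 1 = 0.359
Fissile production rate = g * P * G = 1.07 * 2198 * 0.359 = 844.31774 kg/yr
T_d = ln(2) * M0 / (g * P * G)
T_d = ln(2) * 7161 / 844.31774 = 5.8789 yr

5.8789


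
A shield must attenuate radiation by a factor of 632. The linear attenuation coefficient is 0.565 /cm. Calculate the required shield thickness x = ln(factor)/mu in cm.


x = ln(factor) / mu
x = ln(632) / 0.565
x = 11.414 cm

11.414


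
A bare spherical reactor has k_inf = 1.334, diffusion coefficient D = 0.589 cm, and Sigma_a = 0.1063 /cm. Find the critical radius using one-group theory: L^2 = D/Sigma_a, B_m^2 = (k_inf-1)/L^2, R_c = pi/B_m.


L^2 = D / Sigma_a = 0.589 / 0.1063 = 5.540922 cm^2
B_m^2 = (k_inf - 1) / L^2 = (1.334 - 1) / 5.540922 = 0.06027878 /cm^2
For a bare sphere: B_g = pi/R, so R_c = pi / sqrt(B_m^2)
R_c = pi / sqrt(0.06027878) = 12.796 cm

12.796


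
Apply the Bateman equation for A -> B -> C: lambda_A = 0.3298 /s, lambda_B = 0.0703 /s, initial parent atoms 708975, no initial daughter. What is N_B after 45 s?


N_B(t) = lambda_A * N_A0 / (lambda_B - lambda_A) * [exp(-lambda_A*t) - exp(-lambda_B*t)]
exp(-0.3298*45) = 3.586209e-07; exp(-0.0703*45) = 0.04227751
N_B = 0.3298 * 708975 / (0.0703 - 0.3298) * (3.586209e-07 - 0.04227751)
N_B = 38093

38093


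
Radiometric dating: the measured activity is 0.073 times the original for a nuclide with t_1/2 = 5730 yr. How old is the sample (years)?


lambda = ln(2) / t_half = ln(2) / 5730 = 1.209681e-04 /yr
t = -ln(A/A0) / lambda
t = -ln(0.073) / 1.209681e-04
t = 21636 yr

21636


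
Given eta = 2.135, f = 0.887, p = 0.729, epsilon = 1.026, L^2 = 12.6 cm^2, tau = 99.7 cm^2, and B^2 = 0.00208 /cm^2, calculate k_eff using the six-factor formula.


k_inf = eta*f*p*eps = 2.135*0.887*0.729*1.026 = 1.416434
P_TNL = 1/(1 + L^2*B^2) = 1/(1 + 12.6*0.00208) = 0.9744613
P_FNL = exp(-B^2*tau) = exp(-0.00208*99.7) = 0.8127140
k_eff = k_inf * P_TNL * P_FNL = 1.416434 * 0.9744613 * 0.8127140
k_eff = 1.1218

1.1218


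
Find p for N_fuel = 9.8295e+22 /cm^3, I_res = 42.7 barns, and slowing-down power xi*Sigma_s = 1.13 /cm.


p = exp(-N * I * 1e-24 / (xi*Sigma_s))
p = exp(-9.8295e+22 * 42.7 * 1e-24 / 1.13)
p = 0.024372

0.024372


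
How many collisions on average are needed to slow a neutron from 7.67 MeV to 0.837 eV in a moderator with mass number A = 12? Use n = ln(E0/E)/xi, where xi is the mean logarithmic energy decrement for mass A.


xi = 1 + (A-1)^2/(2A)*ln((A-1)/(A+1)) = 0.1577690 (for A = 12)
n = ln(E0/E) / xi
n = ln(7.67e6 / 0.837) / 0.1577690
n = ln(9.163680e+06) / 0.1577690 = 101.61

101.61


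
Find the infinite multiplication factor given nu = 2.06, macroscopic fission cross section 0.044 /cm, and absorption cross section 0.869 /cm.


k_inf = nu * Sigma_f / Sigma_a
k_inf = 2.06 * 0.044 / 0.869
k_inf = 0.10430

0.10430


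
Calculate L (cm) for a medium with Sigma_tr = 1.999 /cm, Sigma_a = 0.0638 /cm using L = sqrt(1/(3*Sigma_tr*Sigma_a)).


D = 1 / (3 * Sigma_tr) = 1 / (3 * 1.999) = 0.1667500 cm
L = sqrt(D / Sigma_a)
L = sqrt(0.1667500 / 0.0638)
L = 1.6167 cm

1.6167


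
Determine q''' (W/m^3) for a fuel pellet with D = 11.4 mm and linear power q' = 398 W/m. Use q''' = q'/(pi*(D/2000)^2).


r = D / 2 / 1000 = 11.4 / 2 / 1000 = 0.0057 m
q''' = q' / (pi * r^2)
q''' = 398 / (pi * 0.0057^2)
q''' = 3.8993e+06 W/m^3

3.8993e+06


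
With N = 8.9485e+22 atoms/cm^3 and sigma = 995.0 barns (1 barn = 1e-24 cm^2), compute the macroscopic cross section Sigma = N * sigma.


Sigma = N * sigma_barns * 1e-24
Sigma = 8.9485e+22 * 995.0 * 1e-24
Sigma = 89.038 /cm

89.038


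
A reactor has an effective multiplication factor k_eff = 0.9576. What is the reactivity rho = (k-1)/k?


rho = (k_eff - 1) / k_eff
rho = (0.9576 - 1) / 0.9576
rho = -0.044277

-0.044277


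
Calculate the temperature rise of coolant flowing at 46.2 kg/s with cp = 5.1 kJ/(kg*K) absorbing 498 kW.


dT = Q / (m_dot * cp)
dT = 498 / (46.2 * 5.1)
dT = 2.1136 C

2.1136


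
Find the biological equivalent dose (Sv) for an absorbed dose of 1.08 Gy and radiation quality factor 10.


H = D * Q
H = 1.08 * 10
H = 10.800 Sv

10.800


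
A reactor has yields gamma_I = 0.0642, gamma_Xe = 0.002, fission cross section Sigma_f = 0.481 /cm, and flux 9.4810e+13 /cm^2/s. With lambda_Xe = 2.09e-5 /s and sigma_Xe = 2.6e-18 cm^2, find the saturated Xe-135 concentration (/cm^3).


Xe_eq = (gamma_I + gamma_Xe) * Sigma_f * phi / (lambda_Xe + sigma_Xe * phi)
Numerator = (0.0642 + 0.002) * 0.481 * 9.4810e+13 = 3.018959e+12
Denominator = 2.09e-5 + 2.6e-18 * 9.4810e+13 = 2.674060e-04
Xe_eq = 3.018959e+12 / 2.674060e-04 = 1.1290e+16 /cm^3

1.1290e+16


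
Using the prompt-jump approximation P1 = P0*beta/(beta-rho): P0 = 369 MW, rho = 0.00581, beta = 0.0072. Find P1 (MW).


P1/P0 = beta / (beta - rho)
P1/P0 = 0.0072 / (0.0072 - 0.00581) = 5.179856
P1 = 369 * 5.179856 = 1911.4 MW

1911.4


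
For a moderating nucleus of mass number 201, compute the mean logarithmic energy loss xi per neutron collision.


xi = 1 + (A-1)^2/(2A) * ln((A-1)/(A+1))
xi = 1 + (201-1)^2/(2*201) * ln((201-1)/(201 +1))
xi = 0.0099173

0.0099173


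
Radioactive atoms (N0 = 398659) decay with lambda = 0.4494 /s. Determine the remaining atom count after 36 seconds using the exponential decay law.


N = N0 * exp(-lambda * t)
N = 398659 * exp(-0.4494 * 36)
N = 0.037533

0.037533


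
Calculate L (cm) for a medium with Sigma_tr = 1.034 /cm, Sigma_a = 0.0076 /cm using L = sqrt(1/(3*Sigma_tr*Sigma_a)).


D = 1 / (3 * Sigma_tr) = 1 / (3 * 1.034) = 0.3223727 cm
L = sqrt(D / Sigma_a)
L = sqrt(0.3223727 / 0.0076)
L = 6.5129 cm

6.5129


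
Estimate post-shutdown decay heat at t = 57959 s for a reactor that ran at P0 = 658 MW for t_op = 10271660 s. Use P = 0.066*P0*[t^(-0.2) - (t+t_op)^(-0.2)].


P/P0 = 0.066 * [t^(-0.2) - (t + t_op)^(-0.2)]
P/P0 = 0.066 * [57959^(-0.2) - (57959 + 10271660)^(-0.2)]
P/P0 = 0.066 * [0.1115259 - 0.03955334] = 0.004750189
P = 658 * 0.004750189 = 3.1256 MW

3.1256


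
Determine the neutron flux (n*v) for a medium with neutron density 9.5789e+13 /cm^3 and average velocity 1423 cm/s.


phi = n * v
phi = 9.5789e+13 * 1423
phi = 1.3631e+17 /cm^2/s

1.3631e+17


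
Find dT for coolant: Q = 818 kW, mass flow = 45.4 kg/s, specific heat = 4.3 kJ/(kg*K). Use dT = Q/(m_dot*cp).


dT = Q / (m_dot * cp)
dT = 818 / (45.4 * 4.3)
dT = 4.1901 C

4.1901


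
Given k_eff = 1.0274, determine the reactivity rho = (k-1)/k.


rho = (k_eff - 1) / k_eff
rho = (1.0274 - 1) / 1.0274
rho = 0.026669

0.026669


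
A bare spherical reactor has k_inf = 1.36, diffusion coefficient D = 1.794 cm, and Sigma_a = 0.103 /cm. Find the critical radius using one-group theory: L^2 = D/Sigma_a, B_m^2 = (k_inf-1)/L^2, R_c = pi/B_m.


L^2 = D / Sigma_a = 1.794 / 0.103 = 17.41748 cm^2
B_m^2 = (k_inf - 1) / L^2 = (1.36 - 1) / 17.41748 = 0.02066889 /cm^2
For a bare sphere: B_g = pi/R, so R_c = pi / sqrt(B_m^2)
R_c = pi / sqrt(0.02066889) = 21.852 cm

21.852


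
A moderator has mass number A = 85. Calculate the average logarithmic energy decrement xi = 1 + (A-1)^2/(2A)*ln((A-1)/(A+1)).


xi = 1 + (A-1)^2/(2A) * ln((A-1)/(A+1))
xi = 1 + (85-1)^2/(2*85) * ln((85-1)/(85 +1))
xi = 0.023346

0.023346


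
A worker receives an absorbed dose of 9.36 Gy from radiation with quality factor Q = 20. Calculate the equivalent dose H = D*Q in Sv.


H = D * Q
H = 9.36 * 20
H = 187.20 Sv

187.20


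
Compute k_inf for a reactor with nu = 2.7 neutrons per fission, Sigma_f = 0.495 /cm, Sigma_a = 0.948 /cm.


k_inf = nu * Sigma_f / Sigma_a
k_inf = 2.7 * 0.495 / 0.948
k_inf = 1.4098

1.4098


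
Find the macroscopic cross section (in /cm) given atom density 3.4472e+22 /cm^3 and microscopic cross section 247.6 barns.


Sigma = N * sigma_barns * 1e-24
Sigma = 3.4472e+22 * 247.6 * 1e-24
Sigma = 8.5353 /cm

8.5353


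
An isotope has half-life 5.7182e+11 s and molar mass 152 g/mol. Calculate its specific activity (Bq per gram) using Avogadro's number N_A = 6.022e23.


lambda = ln(2) / t_half = ln(2) / 5.7182e+11 = 1.212177e-12 /s
SA = lambda * N_A / M
SA = 1.212177e-12 * 6.022e23 / 152
SA = 4.8025e+09 Bq/g

4.8025e+09


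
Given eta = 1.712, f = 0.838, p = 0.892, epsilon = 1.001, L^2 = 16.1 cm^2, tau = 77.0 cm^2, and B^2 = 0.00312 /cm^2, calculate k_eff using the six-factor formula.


k_inf = eta*f*p*eps = 1.712*0.838*0.892*1.001 = 1.280993
P_TNL = 1/(1 + L^2*B^2) = 1/(1 + 16.1*0.00312) = 0.9521706
P_FNL = exp(-B^2*tau) = exp(-0.00312*77.0) = 0.7864391
k_eff = k_inf * P_TNL * P_FNL = 1.280993 * 0.9521706 * 0.7864391
k_eff = 0.95924

0.95924


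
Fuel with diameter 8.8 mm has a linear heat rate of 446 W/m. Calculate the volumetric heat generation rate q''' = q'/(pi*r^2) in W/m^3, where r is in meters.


r = D / 2 / 1000 = 8.8 / 2 / 1000 = 0.0044 m
q''' = q' / (pi * r^2)
q''' = 446 / (pi * 0.0044^2)
q''' = 7.3330e+06 W/m^3

7.3330e+06


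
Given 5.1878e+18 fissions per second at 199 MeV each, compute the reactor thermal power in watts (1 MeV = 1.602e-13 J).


P = fission_rate * E_MeV * 1.602e-13
P = 5.1878e+18 * 199 * 1.602e-13
P = 1.6539e+08 W

1.6539e+08


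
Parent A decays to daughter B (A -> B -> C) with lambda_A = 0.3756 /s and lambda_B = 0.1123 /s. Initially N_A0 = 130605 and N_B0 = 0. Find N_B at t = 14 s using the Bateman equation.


N_B(t) = lambda_A * N_A0 / (lambda_B - lambda_A) * [exp(-lambda_A*t) - exp(-lambda_B*t)]
exp(-0.3756*14) = 0.005203624; exp(-0.1123*14) = 0.2075880
N_B = 0.3756 * 130605 / (0.1123 - 0.3756) * (0.005203624 - 0.2075880)
N_B = 37706

37706


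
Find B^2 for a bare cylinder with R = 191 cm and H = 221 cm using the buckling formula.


B^2 = (2.405/R)^2 + (pi/H)^2
B^2 = (2.405/191)^2 + (pi/221)^2
B^2 = 3.6063e-04 /cm^2

3.6063e-04


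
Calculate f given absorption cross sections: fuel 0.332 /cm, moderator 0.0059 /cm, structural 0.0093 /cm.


f = Sigma_a_fuel / (Sigma_a_fuel + Sigma_a_mod + Sigma_a_other)
f = 0.332 / (0.332 + 0.0059 + 0.0093)
f = 0.95622

0.95622


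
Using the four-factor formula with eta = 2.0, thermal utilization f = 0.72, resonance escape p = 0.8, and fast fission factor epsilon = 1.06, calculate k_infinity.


k_inf = eta * f * p * epsilon
k_inf = 2.0 * 0.72 * 0.8 * 1.06
k_inf = 1.2211

1.2211


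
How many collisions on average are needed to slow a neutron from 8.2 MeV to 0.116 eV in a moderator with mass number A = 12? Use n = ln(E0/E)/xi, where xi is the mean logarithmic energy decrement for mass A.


xi = 1 + (A-1)^2/(2A)*ln((A-1)/(A+1)) = 0.1577690 (for A = 12)
n = ln(E0/E) / xi
n = ln(8.2e6 / 0.116) / 0.1577690
n = ln(7.068966e+07) / 0.1577690 = 114.56

114.56


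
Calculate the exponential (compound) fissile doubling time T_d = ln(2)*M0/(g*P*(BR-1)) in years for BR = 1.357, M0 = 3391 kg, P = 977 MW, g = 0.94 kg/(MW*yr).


Breeding gain G = BR - 1 = 1.357 - 1 = 0.357
Fissile production rate = g * P * G = 0.94 * 977 * 0.357 = 327.86166 kg/yr
T_d = ln(2) * M0 / (g * P * G)
T_d = ln(2) * 3391 / 327.86166 = 7.1691 yr

7.1691


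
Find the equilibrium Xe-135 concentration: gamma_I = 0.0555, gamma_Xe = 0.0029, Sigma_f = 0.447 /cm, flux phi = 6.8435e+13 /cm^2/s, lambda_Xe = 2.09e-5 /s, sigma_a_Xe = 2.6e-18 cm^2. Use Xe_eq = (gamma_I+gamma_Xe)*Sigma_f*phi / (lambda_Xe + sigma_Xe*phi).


Xe_eq = (gamma_I + gamma_Xe) * Sigma_f * phi / (lambda_Xe + sigma_Xe * phi)
Numerator = (0.0555 + 0.0029) * 0.447 * 6.8435e+13 = 1.786482e+12
Denominator = 2.09e-5 + 2.6e-18 * 6.8435e+13 = 1.988310e-04
Xe_eq = 1.786482e+12 / 1.988310e-04 = 8.9849e+15 /cm^3

8.9849e+15


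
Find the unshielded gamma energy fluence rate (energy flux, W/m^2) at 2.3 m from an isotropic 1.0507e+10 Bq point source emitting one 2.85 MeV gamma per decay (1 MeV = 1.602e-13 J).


psi = A * E * 1.602e-13 / (4*pi*r^2)
psi = 1.0507e+10 * 2.85 * 1.602e-13 / (4*pi*2.3^2)
psi = 7.2164e-05 W/m^2

7.2164e-05


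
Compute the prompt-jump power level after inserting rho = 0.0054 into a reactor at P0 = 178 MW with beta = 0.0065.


P1/P0 = beta / (beta - rho)
P1/P0 = 0.0065 / (0.0065 - 0.0054) = 5.909091
P1 = 178 * 5.909091 = 1051.8 MW

1051.8


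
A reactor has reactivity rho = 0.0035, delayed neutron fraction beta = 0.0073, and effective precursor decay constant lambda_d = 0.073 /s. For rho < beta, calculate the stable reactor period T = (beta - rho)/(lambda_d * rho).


T = (beta - rho) / (lambda_d * rho)
T = (0.0073 - 0.0035) / (0.073 * 0.0035)
T = 14.873 s

14.873


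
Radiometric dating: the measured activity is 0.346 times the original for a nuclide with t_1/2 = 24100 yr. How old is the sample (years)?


lambda = ln(2) / t_half = ln(2) / 24100 = 2.876129e-05 /yr
t = -ln(A/A0) / lambda
t = -ln(0.346) / 2.876129e-05
t = 36901 yr

36901


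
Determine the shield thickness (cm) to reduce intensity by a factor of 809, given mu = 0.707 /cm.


x = ln(factor) / mu
x = ln(809) / 0.707
x = 9.4707 cm

9.4707
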